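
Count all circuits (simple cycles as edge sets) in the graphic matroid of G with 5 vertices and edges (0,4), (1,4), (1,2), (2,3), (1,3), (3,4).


A circuit in a graphic matroid = edge set of a simple cycle.
G has 5 vertices and 6 edges.
Enumerating all minimal edge subsets forming cycles...
Total circuits found: 3.

3


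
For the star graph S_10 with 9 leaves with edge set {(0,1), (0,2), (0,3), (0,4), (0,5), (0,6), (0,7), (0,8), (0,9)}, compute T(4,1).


A star on 10 vertices is a tree with 9 edges.
T(x,y) = x^(9) for any tree.
T(4,1) = 4^9 = 262144.

262144


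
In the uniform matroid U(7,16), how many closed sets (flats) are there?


Flats of U(7,16): every subset of size < 7 is a flat, plus E itself.
Count = C(16,0) + C(16,1) + C(16,2) + C(16,3) + C(16,4) + C(16,5) + C(16,6) + 1
     = 1 + 16 + 120 + 560 + 1820 + 4368 + 8008 + 1
     = 14894.

14894


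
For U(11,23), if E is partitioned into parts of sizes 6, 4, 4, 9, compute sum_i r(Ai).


r(Ai) = min(|Ai|, 11) for each part.
Sum = min(6,11) + min(4,11) + min(4,11) + min(9,11)
    = 6 + 4 + 4 + 9
    = 23.

23


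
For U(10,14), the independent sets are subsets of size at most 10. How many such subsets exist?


Independent sets of U(10,14) are all subsets of size <= 10.
Count = C(14,0) + C(14,1) + C(14,2) + C(14,3) + C(14,4) + C(14,5) + C(14,6) + C(14,7) + C(14,8) + C(14,9) + C(14,10)
     = 1 + 14 + 91 + 364 + 1001 + 2002 + 3003 + 3432 + 3003 + 2002 + 1001
     = 15914.

15914


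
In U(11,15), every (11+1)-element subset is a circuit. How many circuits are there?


In U(11,15), circuits are the (12)-element subsets.
Any set of 12 elements is dependent, and removing any one element gives
an independent set of size 11, so it is a minimal dependent set.
Number of circuits = C(15,12) = 15! / (12! * 3!) = 455.

455


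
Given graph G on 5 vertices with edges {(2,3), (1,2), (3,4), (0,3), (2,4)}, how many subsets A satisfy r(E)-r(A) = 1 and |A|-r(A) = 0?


R(x,y) = sum over A in 2^E of x^(r(E)-r(A)) * y^(|A|-r(A)).
G has 5 vertices, 5 edges. r(E) = 4.
Enumerate all 2^5 = 32 subsets.
Count subsets with r(E)-r(A)=1 and |A|-r(A)=0: 9.

9


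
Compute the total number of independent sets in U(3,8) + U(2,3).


For a direct sum, |I(M1+M2)| = |I(M1)| * |I(M2)|.
|I(U(3,8))| = sum C(8,k) for k=0..3 = 93.
|I(U(2,3))| = sum C(3,k) for k=0..2 = 7.
Total = 93 * 7 = 651.

651


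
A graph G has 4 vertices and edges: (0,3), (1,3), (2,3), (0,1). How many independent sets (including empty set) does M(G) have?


An independent set in a graphic matroid is an acyclic edge subset.
G has 4 vertices and 4 edges.
Enumerate all 2^4 = 16 subsets, checking for acyclicity.
Total independent sets = 14.

14


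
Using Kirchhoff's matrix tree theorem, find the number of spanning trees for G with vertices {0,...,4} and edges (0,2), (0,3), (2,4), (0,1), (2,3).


By Kirchhoff's matrix tree theorem, the number of spanning trees equals
the determinant of any cofactor of the Laplacian matrix L.
G has 5 vertices and 5 edges.
Computing the (4 x 4) cofactor determinant gives 3.

3


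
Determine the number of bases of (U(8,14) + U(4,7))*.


(M1+M2)* = M1* + M2*.
M1* = U(6,14), bases: C(14,6) = 3003.
M2* = U(3,7), bases: C(7,3) = 35.
|B(M*)| = 3003 * 35 = 105105.

105105


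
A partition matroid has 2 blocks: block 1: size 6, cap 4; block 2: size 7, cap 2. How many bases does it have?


A basis picks exactly ci elements from block i.
Number of bases = product of C(|Si|, ci).
= C(6,4) * C(7,2)
= 15 * 21
= 315.

315


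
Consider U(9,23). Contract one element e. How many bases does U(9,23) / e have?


Contracting e from U(9,23) gives U(8,22).
Bases of U(8,22) = C(22,8) = 22! / (8! * 14!) = 319770.

319770


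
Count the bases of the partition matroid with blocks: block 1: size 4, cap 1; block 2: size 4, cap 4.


A basis picks exactly ci elements from block i.
Number of bases = product of C(|Si|, ci).
= C(4,1) * C(4,4)
= 4 * 1
= 4.

4


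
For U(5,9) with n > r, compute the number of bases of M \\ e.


Deleting e from U(5,9) gives U(5,8) since n > r.
Bases of U(5,8) = (8 choose 5) = 56.

56


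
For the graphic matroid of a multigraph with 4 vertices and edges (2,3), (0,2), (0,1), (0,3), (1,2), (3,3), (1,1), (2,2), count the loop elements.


In a graphic matroid, a loop is a self-loop edge (u,u) with rank 0.
Examining all 8 edges for self-loops...
Self-loops found: (3,3), (1,1), (2,2)
Number of loops = 3.

3


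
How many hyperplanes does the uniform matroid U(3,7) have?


Hyperplanes of U(3,7) are flats of rank 2.
In a uniform matroid, these are exactly the (2)-element subsets.
Count = (7 choose 2) = 21.

21


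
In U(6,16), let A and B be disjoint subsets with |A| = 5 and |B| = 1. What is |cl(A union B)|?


|A union B| = 5 + 1 = 6 (disjoint).
In U(6,16), cl(S) = S if |S| < 6, else cl(S) = E.
Since 6 >= 6, cl(A union B) = E.
|cl(A union B)| = 16.

16


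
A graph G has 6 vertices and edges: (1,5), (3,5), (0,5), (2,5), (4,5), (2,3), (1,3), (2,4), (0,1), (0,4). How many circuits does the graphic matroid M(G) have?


A circuit in a graphic matroid = edge set of a simple cycle.
G has 6 vertices and 10 edges.
Enumerating all minimal edge subsets forming cycles...
Total circuits found: 21.

21


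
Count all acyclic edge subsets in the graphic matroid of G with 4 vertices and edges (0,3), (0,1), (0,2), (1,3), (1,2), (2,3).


An independent set in a graphic matroid is an acyclic edge subset.
G has 4 vertices and 6 edges.
Enumerate all 2^6 = 64 subsets, checking for acyclicity.
Total independent sets = 38.

38


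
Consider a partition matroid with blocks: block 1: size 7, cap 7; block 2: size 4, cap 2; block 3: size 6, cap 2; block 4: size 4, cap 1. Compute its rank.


Rank of a partition matroid = sum of min(|Si|, ci) for each block.
= min(7,7) + min(4,2) + min(6,2) + min(4,1)
= 7 + 2 + 2 + 1
= 12.

12


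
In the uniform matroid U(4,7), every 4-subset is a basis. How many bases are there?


Bases of U(4,7) are all 4-element subsets of the 7-element ground set.
Number of bases = C(7,4).
C(7,4) = (7 * 6 * 5 * 4) / (1 * 2 * 3 * 4) = 35.

35


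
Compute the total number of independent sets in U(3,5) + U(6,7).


For a direct sum, |I(M1+M2)| = |I(M1)| * |I(M2)|.
|I(U(3,5))| = sum C(5,k) for k=0..3 = 26.
|I(U(6,7))| = sum C(7,k) for k=0..6 = 127.
Total = 26 * 127 = 3302.

3302


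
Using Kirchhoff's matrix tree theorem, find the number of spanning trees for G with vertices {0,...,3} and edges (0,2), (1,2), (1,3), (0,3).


By Kirchhoff's matrix tree theorem, the number of spanning trees equals
the determinant of any cofactor of the Laplacian matrix L.
G has 4 vertices and 4 edges.
Computing the (3 x 3) cofactor determinant gives 4.

4


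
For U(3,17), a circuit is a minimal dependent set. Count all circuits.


In U(3,17), circuits are the (4)-element subsets.
Any set of 4 elements is dependent, and removing any one element gives
an independent set of size 3, so it is a minimal dependent set.
Number of circuits = C(17,4) = 17! / (4! * 13!) = 2380.

2380


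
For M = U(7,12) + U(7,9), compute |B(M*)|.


(M1+M2)* = M1* + M2*.
M1* = U(5,12), bases: C(12,5) = 792.
M2* = U(2,9), bases: C(9,2) = 36.
|B(M*)| = 792 * 36 = 28512.

28512


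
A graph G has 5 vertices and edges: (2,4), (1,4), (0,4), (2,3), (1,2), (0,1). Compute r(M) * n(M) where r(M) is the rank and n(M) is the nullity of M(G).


r(M) = |V| - c = 5 - 1 = 4.
nullity = |E| - r(M) = 6 - 4 = 2.
Product = 4 * 2 = 8.

8


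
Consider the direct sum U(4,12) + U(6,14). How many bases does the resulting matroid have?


Bases of a direct sum M1 + M2: |B| = |B(M1)| * |B(M2)|.
|B(U(4,12))| = C(12,4) = 495.
|B(U(6,14))| = C(14,6) = 3003.
Total bases = 495 * 3003 = 1486485.

1486485


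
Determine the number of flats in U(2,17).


Flats of U(2,17): every subset of size < 2 is a flat, plus E itself.
Count = (17 choose 0) + (17 choose 1) + 1
     = 1 + 17 + 1
     = 19.

19


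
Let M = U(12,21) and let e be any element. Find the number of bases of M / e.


Contracting e from U(12,21) gives U(11,20).
Bases of U(11,20) = C(20,11) = 20! / (11! * 9!) = 167960.

167960


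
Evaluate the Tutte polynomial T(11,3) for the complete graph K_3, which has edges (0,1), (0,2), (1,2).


T(K_3; x,y) = x^2 + x + y.
T(11,3) = 121 + 11 + 3 = 135.

135


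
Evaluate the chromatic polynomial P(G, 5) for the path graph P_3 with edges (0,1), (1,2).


P(P_3, k) = k * (k-1)^(2).
P(5) = 5 * 4^2 = 5 * 16 = 80.

80


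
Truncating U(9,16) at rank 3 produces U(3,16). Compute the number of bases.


Truncating U(9,16) to rank 3 gives U(3,16).
Bases of U(3,16) are all 3-element subsets of 16 elements.
Number of bases = C(16,3) = (16 * 15 * 14) / (1 * 2 * 3) = 560.

560


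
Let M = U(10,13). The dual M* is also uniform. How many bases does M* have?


The dual of U(r,n) is U(n-r, n) = U(3,13).
Bases of U(3,13) are all (3)-element subsets.
|B(M*)| = C(13,3) = 13! / (3! * 10!) = 286.

286


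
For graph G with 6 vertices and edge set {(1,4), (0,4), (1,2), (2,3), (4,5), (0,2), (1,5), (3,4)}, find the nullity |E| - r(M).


Cycle rank (nullity) = |E| - r(M) = |E| - (|V| - c).
|E| = 8, |V| = 6, c = 1.
Nullity = 8 - (6 - 1) = 8 - 5 = 3.

3


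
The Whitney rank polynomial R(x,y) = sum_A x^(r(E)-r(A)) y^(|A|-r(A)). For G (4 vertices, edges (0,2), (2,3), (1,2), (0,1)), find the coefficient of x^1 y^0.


R(x,y) = sum over A in 2^E of x^(r(E)-r(A)) * y^(|A|-r(A)).
G has 4 vertices, 4 edges. r(E) = 3.
Enumerate all 2^4 = 16 subsets.
Count subsets with r(E)-r(A)=1 and |A|-r(A)=0: 6.

6


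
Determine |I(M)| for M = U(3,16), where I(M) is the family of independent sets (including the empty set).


Independent sets of U(3,16) are all subsets of size <= 3.
Count = (16 choose 0) + (16 choose 1) + (16 choose 2) + (16 choose 3)
     = 1 + 16 + 120 + 560
     = 697.

697


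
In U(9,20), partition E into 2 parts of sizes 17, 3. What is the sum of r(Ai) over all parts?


r(Ai) = min(|Ai|, 9) for each part.
Sum = min(17,9) + min(3,9)
    = 9 + 3
    = 12.

12


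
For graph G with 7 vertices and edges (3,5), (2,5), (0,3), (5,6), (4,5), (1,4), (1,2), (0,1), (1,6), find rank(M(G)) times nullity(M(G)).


r(M) = |V| - c = 7 - 1 = 6.
nullity = |E| - r(M) = 9 - 6 = 3.
Product = 6 * 3 = 18.

18


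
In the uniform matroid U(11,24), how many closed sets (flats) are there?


Flats of U(11,24): every subset of size < 11 is a flat, plus E itself.
Count = C(24,0) + C(24,1) + C(24,2) + C(24,3) + C(24,4) + C(24,5) + C(24,6) + C(24,7) + C(24,8) + C(24,9) + C(24,10) + 1
     = 1 + 24 + 276 + 2024 + 10626 + 42504 + 134596 + 346104 + 735471 + 1307504 + 1961256 + 1
     = 4540387.

4540387


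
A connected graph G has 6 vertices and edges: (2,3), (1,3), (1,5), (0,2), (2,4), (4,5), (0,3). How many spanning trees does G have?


By Kirchhoff's matrix tree theorem, the number of spanning trees equals
the determinant of any cofactor of the Laplacian matrix L.
G has 6 vertices and 7 edges.
Computing the (5 x 5) cofactor determinant gives 14.

14


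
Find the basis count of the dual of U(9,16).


The dual of U(r,n) is U(n-r, n) = U(7,16).
Bases of U(7,16) are all (7)-element subsets.
|B(M*)| = (16 choose 7) = 11440.

11440


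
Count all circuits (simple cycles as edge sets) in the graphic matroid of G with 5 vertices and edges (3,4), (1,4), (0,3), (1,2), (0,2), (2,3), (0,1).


A circuit in a graphic matroid = edge set of a simple cycle.
G has 5 vertices and 7 edges.
Enumerating all minimal edge subsets forming cycles...
Total circuits found: 7.

7


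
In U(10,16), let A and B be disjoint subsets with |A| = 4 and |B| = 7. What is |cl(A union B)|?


|A union B| = 4 + 7 = 11 (disjoint).
In U(10,16), cl(S) = S if |S| < 10, else cl(S) = E.
Since 11 >= 10, cl(A union B) = E.
|cl(A union B)| = 16.

16


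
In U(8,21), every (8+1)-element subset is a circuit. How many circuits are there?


In U(8,21), circuits are the (9)-element subsets.
Any set of 9 elements is dependent, and removing any one element gives
an independent set of size 8, so it is a minimal dependent set.
Number of circuits = C(21,9) = 293930.

293930


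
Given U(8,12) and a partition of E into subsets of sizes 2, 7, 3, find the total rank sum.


r(Ai) = min(|Ai|, 8) for each part.
Sum = min(2,8) + min(7,8) + min(3,8)
    = 2 + 7 + 3
    = 12.

12


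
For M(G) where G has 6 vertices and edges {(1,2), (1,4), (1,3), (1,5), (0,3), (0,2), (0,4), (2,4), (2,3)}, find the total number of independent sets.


An independent set in a graphic matroid is an acyclic edge subset.
G has 6 vertices and 9 edges.
Enumerate all 2^9 = 512 subsets, checking for acyclicity.
Total independent sets = 268.

268


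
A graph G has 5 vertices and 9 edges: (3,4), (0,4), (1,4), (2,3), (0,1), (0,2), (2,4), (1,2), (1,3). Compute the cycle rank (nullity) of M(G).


Cycle rank (nullity) = |E| - r(M) = |E| - (|V| - c).
|E| = 9, |V| = 5, c = 1.
Nullity = 9 - (5 - 1) = 9 - 4 = 5.

5


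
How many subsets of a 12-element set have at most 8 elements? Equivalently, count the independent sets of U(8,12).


Independent sets of U(8,12) are all subsets of size <= 8.
Count = C(12,0) + C(12,1) + C(12,2) + C(12,3) + C(12,4) + C(12,5) + C(12,6) + C(12,7) + C(12,8)
     = 1 + 12 + 66 + 220 + 495 + 792 + 924 + 792 + 495
     = 3797.

3797


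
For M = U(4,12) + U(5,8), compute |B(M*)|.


(M1+M2)* = M1* + M2*.
M1* = U(8,12), bases: C(12,8) = 495.
M2* = U(3,8), bases: C(8,3) = 56.
|B(M*)| = 495 * 56 = 27720.

27720


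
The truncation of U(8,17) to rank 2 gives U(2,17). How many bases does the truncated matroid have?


Truncating U(8,17) to rank 2 gives U(2,17).
Bases of U(2,17) are all 2-element subsets of 17 elements.
Number of bases = C(17,2) = 17! / (2! * 15!) = 136.

136


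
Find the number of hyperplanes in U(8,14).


Hyperplanes of U(8,14) are flats of rank 7.
In a uniform matroid, these are exactly the (7)-element subsets.
Count = C(14,7) = 14! / (7! * 7!) = 3432.

3432


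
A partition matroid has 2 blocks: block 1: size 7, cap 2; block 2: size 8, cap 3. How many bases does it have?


A basis picks exactly ci elements from block i.
Number of bases = product of C(|Si|, ci).
= C(7,2) * C(8,3)
= 21 * 56
= 1176.

1176


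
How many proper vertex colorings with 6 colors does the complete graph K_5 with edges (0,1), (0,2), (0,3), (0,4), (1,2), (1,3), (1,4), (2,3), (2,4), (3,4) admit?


P(K_5, k) = k(k-1)(k-2)...(k-4).
P(6) = (6) * (5) * (4) * (3) * (2) = 720.

720


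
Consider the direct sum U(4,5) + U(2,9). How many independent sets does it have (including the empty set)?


For a direct sum, |I(M1+M2)| = |I(M1)| * |I(M2)|.
|I(U(4,5))| = sum C(5,k) for k=0..4 = 31.
|I(U(2,9))| = sum C(9,k) for k=0..2 = 46.
Total = 31 * 46 = 1426.

1426


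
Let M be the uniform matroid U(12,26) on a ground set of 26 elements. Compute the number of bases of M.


Bases of U(12,26) are all 12-element subsets of the 26-element ground set.
Number of bases = C(26,12).
(26 choose 12) = 9657700.

9657700


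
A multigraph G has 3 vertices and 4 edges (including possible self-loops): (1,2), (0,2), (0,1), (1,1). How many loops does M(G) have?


In a graphic matroid, a loop is a self-loop edge (u,u) with rank 0.
Examining all 4 edges for self-loops...
Self-loops found: (1,1)
Number of loops = 1.

1


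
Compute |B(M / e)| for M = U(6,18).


Contracting e from U(6,18) gives U(5,17).
Bases of U(5,17) = (17 choose 5) = 6188.

6188


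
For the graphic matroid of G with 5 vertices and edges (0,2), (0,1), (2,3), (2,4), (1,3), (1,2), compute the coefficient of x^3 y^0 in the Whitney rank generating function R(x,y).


R(x,y) = sum over A in 2^E of x^(r(E)-r(A)) * y^(|A|-r(A)).
G has 5 vertices, 6 edges. r(E) = 4.
Enumerate all 2^6 = 64 subsets.
Count subsets with r(E)-r(A)=3 and |A|-r(A)=0: 6.

6


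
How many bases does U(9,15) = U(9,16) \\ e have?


Deleting e from U(9,16) gives U(9,15) since n > r.
Bases of U(9,15) = C(15,9) = 5005.

5005


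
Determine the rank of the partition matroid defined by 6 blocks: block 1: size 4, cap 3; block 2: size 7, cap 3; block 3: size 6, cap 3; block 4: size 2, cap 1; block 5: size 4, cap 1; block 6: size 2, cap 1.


Rank of a partition matroid = sum of min(|Si|, ci) for each block.
= min(4,3) + min(7,3) + min(6,3) + min(2,1) + min(4,1) + min(2,1)
= 3 + 3 + 3 + 1 + 1 + 1
= 12.

12


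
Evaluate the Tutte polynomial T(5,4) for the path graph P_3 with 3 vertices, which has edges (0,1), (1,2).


A path on 3 vertices is a tree with 2 edges.
T(x,y) = x^(2) for any tree.
T(5,4) = 5^2 = 25.

25


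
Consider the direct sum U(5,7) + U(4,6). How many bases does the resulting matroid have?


Bases of a direct sum M1 + M2: |B| = |B(M1)| * |B(M2)|.
|B(U(5,7))| = C(7,5) = 21.
|B(U(4,6))| = C(6,4) = 15.
Total bases = 21 * 15 = 315.

315


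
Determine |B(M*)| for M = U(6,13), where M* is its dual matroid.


The dual of U(r,n) is U(n-r, n) = U(7,13).
Bases of U(7,13) are all (7)-element subsets.
|B(M*)| = C(13,7) = 1716.

1716


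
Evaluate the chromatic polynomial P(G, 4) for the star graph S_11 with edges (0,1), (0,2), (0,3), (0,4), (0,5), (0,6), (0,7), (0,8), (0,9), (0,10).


P(tree, k) = k * (k-1)^(10) for any tree on 11 vertices.
P(4) = 4 * 3^10 = 4 * 59049 = 236196.

236196


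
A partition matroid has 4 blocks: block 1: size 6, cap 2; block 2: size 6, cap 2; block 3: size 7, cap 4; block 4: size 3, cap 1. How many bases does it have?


A basis picks exactly ci elements from block i.
Number of bases = product of C(|Si|, ci).
= C(6,2) * C(6,2) * C(7,4) * C(3,1)
= 15 * 15 * 35 * 3
= 23625.

23625


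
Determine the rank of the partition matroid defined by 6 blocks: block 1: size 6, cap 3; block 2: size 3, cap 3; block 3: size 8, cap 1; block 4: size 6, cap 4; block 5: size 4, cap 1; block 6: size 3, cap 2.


Rank of a partition matroid = sum of min(|Si|, ci) for each block.
= min(6,3) + min(3,3) + min(8,1) + min(6,4) + min(4,1) + min(3,2)
= 3 + 3 + 1 + 4 + 1 + 2
= 14.

14


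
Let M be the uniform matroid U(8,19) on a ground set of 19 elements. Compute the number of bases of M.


Bases of U(8,19) are all 8-element subsets of the 19-element ground set.
Number of bases = C(19,8).
C(19,8) = 19! / (8! * 11!) = 75582.

75582


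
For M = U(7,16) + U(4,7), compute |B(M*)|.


(M1+M2)* = M1* + M2*.
M1* = U(9,16), bases: C(16,9) = 11440.
M2* = U(3,7), bases: C(7,3) = 35.
|B(M*)| = 11440 * 35 = 400400.

400400


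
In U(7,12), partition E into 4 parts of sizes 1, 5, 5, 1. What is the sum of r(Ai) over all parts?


r(Ai) = min(|Ai|, 7) for each part.
Sum = min(1,7) + min(5,7) + min(5,7) + min(1,7)
    = 1 + 5 + 5 + 1
    = 12.

12


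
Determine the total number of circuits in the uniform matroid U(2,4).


In U(2,4), circuits are the (3)-element subsets.
Any set of 3 elements is dependent, and removing any one element gives
an independent set of size 2, so it is a minimal dependent set.
Number of circuits = (4 choose 3) = 4.

4


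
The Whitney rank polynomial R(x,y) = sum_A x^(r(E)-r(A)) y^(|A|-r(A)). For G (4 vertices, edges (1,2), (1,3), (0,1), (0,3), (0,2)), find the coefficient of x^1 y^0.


R(x,y) = sum over A in 2^E of x^(r(E)-r(A)) * y^(|A|-r(A)).
G has 4 vertices, 5 edges. r(E) = 3.
Enumerate all 2^5 = 32 subsets.
Count subsets with r(E)-r(A)=1 and |A|-r(A)=0: 10.

10


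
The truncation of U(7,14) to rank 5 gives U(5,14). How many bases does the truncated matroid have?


Truncating U(7,14) to rank 5 gives U(5,14).
Bases of U(5,14) are all 5-element subsets of 14 elements.
Number of bases = C(14,5) = 2002.

2002


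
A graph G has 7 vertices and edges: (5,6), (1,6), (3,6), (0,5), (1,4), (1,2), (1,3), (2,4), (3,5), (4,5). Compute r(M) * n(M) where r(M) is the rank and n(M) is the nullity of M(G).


r(M) = |V| - c = 7 - 1 = 6.
nullity = |E| - r(M) = 10 - 6 = 4.
Product = 6 * 4 = 24.

24


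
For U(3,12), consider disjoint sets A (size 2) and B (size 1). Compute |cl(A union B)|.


|A union B| = 2 + 1 = 3 (disjoint).
In U(3,12), cl(S) = S if |S| < 3, else cl(S) = E.
Since 3 >= 3, cl(A union B) = E.
|cl(A union B)| = 12.

12


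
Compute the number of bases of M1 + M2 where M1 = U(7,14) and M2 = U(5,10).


Bases of a direct sum M1 + M2: |B| = |B(M1)| * |B(M2)|.
|B(U(7,14))| = C(14,7) = 3432.
|B(U(5,10))| = C(10,5) = 252.
Total bases = 3432 * 252 = 864864.

864864


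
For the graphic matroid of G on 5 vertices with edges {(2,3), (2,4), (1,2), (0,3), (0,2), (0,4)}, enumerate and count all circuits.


A circuit in a graphic matroid = edge set of a simple cycle.
G has 5 vertices and 6 edges.
Enumerating all minimal edge subsets forming cycles...
Total circuits found: 3.

3


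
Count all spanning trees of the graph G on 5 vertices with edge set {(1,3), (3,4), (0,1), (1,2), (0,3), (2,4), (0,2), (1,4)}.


By Kirchhoff's matrix tree theorem, the number of spanning trees equals
the determinant of any cofactor of the Laplacian matrix L.
G has 5 vertices and 8 edges.
Computing the (4 x 4) cofactor determinant gives 45.

45


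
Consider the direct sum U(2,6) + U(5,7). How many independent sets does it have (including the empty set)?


For a direct sum, |I(M1+M2)| = |I(M1)| * |I(M2)|.
|I(U(2,6))| = sum C(6,k) for k=0..2 = 22.
|I(U(5,7))| = sum C(7,k) for k=0..5 = 120.
Total = 22 * 120 = 2640.

2640


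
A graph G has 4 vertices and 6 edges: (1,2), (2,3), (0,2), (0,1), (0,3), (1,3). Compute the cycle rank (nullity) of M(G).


Cycle rank (nullity) = |E| - r(M) = |E| - (|V| - c).
|E| = 6, |V| = 4, c = 1.
Nullity = 6 - (4 - 1) = 6 - 3 = 3.

3


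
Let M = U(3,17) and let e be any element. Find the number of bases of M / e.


Contracting e from U(3,17) gives U(2,16).
Bases of U(2,16) = C(16,2) = (16 * 15) / (1 * 2) = 120.

120


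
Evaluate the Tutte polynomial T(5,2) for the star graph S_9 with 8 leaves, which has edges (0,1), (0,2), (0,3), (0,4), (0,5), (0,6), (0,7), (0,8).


A star on 9 vertices is a tree with 8 edges.
T(x,y) = x^(8) for any tree.
T(5,2) = 5^8 = 390625.

390625


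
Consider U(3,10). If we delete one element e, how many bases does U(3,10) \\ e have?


Deleting e from U(3,10) gives U(3,9) since n > r.
Bases of U(3,9) = (9 choose 3) = 84.

84


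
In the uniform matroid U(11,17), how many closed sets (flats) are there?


Flats of U(11,17): every subset of size < 11 is a flat, plus E itself.
Count = C(17,0) + C(17,1) + C(17,2) + C(17,3) + C(17,4) + C(17,5) + C(17,6) + C(17,7) + C(17,8) + C(17,9) + C(17,10) + 1
     = 1 + 17 + 136 + 680 + 2380 + 6188 + 12376 + 19448 + 24310 + 24310 + 19448 + 1
     = 109295.

109295


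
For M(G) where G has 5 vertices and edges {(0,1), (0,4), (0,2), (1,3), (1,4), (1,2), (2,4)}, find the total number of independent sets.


An independent set in a graphic matroid is an acyclic edge subset.
G has 5 vertices and 7 edges.
Enumerate all 2^7 = 128 subsets, checking for acyclicity.
Total independent sets = 76.

76


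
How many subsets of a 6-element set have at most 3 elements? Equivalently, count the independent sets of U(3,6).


Independent sets of U(3,6) are all subsets of size <= 3.
Count = (6 choose 0) + (6 choose 1) + (6 choose 2) + (6 choose 3)
     = 1 + 6 + 15 + 20
     = 42.

42


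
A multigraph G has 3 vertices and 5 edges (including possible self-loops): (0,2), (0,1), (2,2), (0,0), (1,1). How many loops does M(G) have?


In a graphic matroid, a loop is a self-loop edge (u,u) with rank 0.
Examining all 5 edges for self-loops...
Self-loops found: (2,2), (0,0), (1,1)
Number of loops = 3.

3


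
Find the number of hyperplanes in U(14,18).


Hyperplanes of U(14,18) are flats of rank 13.
In a uniform matroid, these are exactly the (13)-element subsets.
Count = C(18,13) = 8568.

8568


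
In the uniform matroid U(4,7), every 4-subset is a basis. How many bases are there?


Bases of U(4,7) are all 4-element subsets of the 7-element ground set.
Number of bases = C(7,4).
C(7,4) = (7 * 6 * 5 * 4) / (1 * 2 * 3 * 4) = 35.

35


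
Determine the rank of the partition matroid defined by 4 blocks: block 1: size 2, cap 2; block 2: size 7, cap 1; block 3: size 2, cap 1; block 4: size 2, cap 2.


Rank of a partition matroid = sum of min(|Si|, ci) for each block.
= min(2,2) + min(7,1) + min(2,1) + min(2,2)
= 2 + 1 + 1 + 2
= 6.

6


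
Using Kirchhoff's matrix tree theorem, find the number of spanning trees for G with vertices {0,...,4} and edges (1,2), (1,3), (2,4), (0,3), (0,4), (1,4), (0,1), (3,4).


By Kirchhoff's matrix tree theorem, the number of spanning trees equals
the determinant of any cofactor of the Laplacian matrix L.
G has 5 vertices and 8 edges.
Computing the (4 x 4) cofactor determinant gives 40.

40


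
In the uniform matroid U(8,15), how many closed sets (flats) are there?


Flats of U(8,15): every subset of size < 8 is a flat, plus E itself.
Count = (15 choose 0) + (15 choose 1) + (15 choose 2) + (15 choose 3) + (15 choose 4) + (15 choose 5) + (15 choose 6) + (15 choose 7) + 1
     = 1 + 15 + 105 + 455 + 1365 + 3003 + 5005 + 6435 + 1
     = 16385.

16385


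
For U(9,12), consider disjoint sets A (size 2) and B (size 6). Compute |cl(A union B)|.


|A union B| = 2 + 6 = 8 (disjoint).
In U(9,12), cl(S) = S if |S| < 9, else cl(S) = E.
Since 8 < 9, cl(A union B) = A union B.
|cl(A union B)| = 8.

8


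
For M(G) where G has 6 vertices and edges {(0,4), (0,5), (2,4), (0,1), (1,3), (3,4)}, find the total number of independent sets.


An independent set in a graphic matroid is an acyclic edge subset.
G has 6 vertices and 6 edges.
Enumerate all 2^6 = 64 subsets, checking for acyclicity.
Total independent sets = 60.

60


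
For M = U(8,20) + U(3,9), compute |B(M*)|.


(M1+M2)* = M1* + M2*.
M1* = U(12,20), bases: C(20,12) = 125970.
M2* = U(6,9), bases: C(9,6) = 84.
|B(M*)| = 125970 * 84 = 10581480.

10581480


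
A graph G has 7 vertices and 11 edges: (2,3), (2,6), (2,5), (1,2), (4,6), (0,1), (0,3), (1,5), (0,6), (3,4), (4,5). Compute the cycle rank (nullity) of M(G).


Cycle rank (nullity) = |E| - r(M) = |E| - (|V| - c).
|E| = 11, |V| = 7, c = 1.
Nullity = 11 - (7 - 1) = 11 - 6 = 5.

5


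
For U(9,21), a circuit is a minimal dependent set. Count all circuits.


In U(9,21), circuits are the (10)-element subsets.
Any set of 10 elements is dependent, and removing any one element gives
an independent set of size 9, so it is a minimal dependent set.
Number of circuits = C(21,10) = 21! / (10! * 11!) = 352716.

352716


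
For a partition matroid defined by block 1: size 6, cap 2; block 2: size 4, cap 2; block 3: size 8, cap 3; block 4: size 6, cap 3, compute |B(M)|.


A basis picks exactly ci elements from block i.
Number of bases = product of C(|Si|, ci).
= C(6,2) * C(4,2) * C(8,3) * C(6,3)
= 15 * 6 * 56 * 20
= 100800.

100800


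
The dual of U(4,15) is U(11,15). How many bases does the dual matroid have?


The dual of U(r,n) is U(n-r, n) = U(11,15).
Bases of U(11,15) are all (11)-element subsets.
|B(M*)| = (15 choose 11) = 1365.

1365


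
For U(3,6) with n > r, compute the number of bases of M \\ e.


Deleting e from U(3,6) gives U(3,5) since n > r.
Bases of U(3,5) = C(5,3) = (5 * 4 * 3) / (1 * 2 * 3) = 10.

10


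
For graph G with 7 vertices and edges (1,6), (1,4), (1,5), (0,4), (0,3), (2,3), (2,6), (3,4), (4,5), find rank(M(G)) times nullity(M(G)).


r(M) = |V| - c = 7 - 1 = 6.
nullity = |E| - r(M) = 9 - 6 = 3.
Product = 6 * 3 = 18.

18


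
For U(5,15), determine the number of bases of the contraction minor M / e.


Contracting e from U(5,15) gives U(4,14).
Bases of U(4,14) = (14 choose 4) = 1001.

1001


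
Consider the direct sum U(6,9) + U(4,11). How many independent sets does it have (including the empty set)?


For a direct sum, |I(M1+M2)| = |I(M1)| * |I(M2)|.
|I(U(6,9))| = sum C(9,k) for k=0..6 = 466.
|I(U(4,11))| = sum C(11,k) for k=0..4 = 562.
Total = 466 * 562 = 261892.

261892


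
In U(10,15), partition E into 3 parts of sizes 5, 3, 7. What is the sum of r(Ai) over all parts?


r(Ai) = min(|Ai|, 10) for each part.
Sum = min(5,10) + min(3,10) + min(7,10)
    = 5 + 3 + 7
    = 15.

15


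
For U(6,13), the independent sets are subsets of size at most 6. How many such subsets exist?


Independent sets of U(6,13) are all subsets of size <= 6.
Count = C(13,0) + C(13,1) + C(13,2) + C(13,3) + C(13,4) + C(13,5) + C(13,6)
     = 1 + 13 + 78 + 286 + 715 + 1287 + 1716
     = 4096.

4096


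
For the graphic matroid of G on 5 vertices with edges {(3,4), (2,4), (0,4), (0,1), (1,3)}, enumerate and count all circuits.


A circuit in a graphic matroid = edge set of a simple cycle.
G has 5 vertices and 5 edges.
Enumerating all minimal edge subsets forming cycles...
Total circuits found: 1.

1


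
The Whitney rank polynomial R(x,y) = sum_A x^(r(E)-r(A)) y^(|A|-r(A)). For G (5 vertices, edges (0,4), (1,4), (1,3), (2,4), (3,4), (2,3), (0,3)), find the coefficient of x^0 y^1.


R(x,y) = sum over A in 2^E of x^(r(E)-r(A)) * y^(|A|-r(A)).
G has 5 vertices, 7 edges. r(E) = 4.
Enumerate all 2^7 = 128 subsets.
Count subsets with r(E)-r(A)=0 and |A|-r(A)=1: 18.

18


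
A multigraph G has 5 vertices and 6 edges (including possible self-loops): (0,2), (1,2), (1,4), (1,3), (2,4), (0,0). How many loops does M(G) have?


In a graphic matroid, a loop is a self-loop edge (u,u) with rank 0.
Examining all 6 edges for self-loops...
Self-loops found: (0,0)
Number of loops = 1.

1


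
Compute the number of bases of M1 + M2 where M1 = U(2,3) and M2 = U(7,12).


Bases of a direct sum M1 + M2: |B| = |B(M1)| * |B(M2)|.
|B(U(2,3))| = C(3,2) = 3.
|B(U(7,12))| = C(12,7) = 792.
Total bases = 3 * 792 = 2376.

2376


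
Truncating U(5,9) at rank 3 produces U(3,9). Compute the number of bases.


Truncating U(5,9) to rank 3 gives U(3,9).
Bases of U(3,9) are all 3-element subsets of 9 elements.
Number of bases = C(9,3) = (9 * 8 * 7) / (1 * 2 * 3) = 84.

84


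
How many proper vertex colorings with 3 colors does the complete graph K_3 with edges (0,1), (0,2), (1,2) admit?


P(K_3, k) = k(k-1)(k-2)...(k-2).
P(3) = (3) * (2) * (1) = 6.

6


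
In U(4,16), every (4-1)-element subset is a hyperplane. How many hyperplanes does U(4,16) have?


Hyperplanes of U(4,16) are flats of rank 3.
In a uniform matroid, these are exactly the (3)-element subsets.
Count = C(16,3) = (16 * 15 * 14) / (1 * 2 * 3) = 560.

560


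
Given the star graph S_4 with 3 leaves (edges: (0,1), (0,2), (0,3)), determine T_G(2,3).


A star on 4 vertices is a tree with 3 edges.
T(x,y) = x^(3) for any tree.
T(2,3) = 2^3 = 8.

8


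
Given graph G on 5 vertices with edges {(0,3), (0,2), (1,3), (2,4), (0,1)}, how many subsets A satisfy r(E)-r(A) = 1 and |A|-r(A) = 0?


R(x,y) = sum over A in 2^E of x^(r(E)-r(A)) * y^(|A|-r(A)).
G has 5 vertices, 5 edges. r(E) = 4.
Enumerate all 2^5 = 32 subsets.
Count subsets with r(E)-r(A)=1 and |A|-r(A)=0: 9.

9


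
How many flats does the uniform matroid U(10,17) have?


Flats of U(10,17): every subset of size < 10 is a flat, plus E itself.
Count = C(17,0) + C(17,1) + C(17,2) + C(17,3) + C(17,4) + C(17,5) + C(17,6) + C(17,7) + C(17,8) + C(17,9) + 1
     = 1 + 17 + 136 + 680 + 2380 + 6188 + 12376 + 19448 + 24310 + 24310 + 1
     = 89847.

89847


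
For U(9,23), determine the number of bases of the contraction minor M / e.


Contracting e from U(9,23) gives U(8,22).
Bases of U(8,22) = C(22,8) = 319770.

319770


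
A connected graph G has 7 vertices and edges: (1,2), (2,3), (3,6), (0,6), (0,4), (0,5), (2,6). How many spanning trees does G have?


By Kirchhoff's matrix tree theorem, the number of spanning trees equals
the determinant of any cofactor of the Laplacian matrix L.
G has 7 vertices and 7 edges.
Computing the (6 x 6) cofactor determinant gives 3.

3


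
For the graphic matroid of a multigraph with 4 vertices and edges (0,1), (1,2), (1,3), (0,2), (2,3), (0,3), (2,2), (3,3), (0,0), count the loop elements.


In a graphic matroid, a loop is a self-loop edge (u,u) with rank 0.
Examining all 9 edges for self-loops...
Self-loops found: (2,2), (3,3), (0,0)
Number of loops = 3.

3


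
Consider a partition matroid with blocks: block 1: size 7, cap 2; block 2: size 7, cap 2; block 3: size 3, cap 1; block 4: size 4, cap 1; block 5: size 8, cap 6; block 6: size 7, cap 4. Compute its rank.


Rank of a partition matroid = sum of min(|Si|, ci) for each block.
= min(7,2) + min(7,2) + min(3,1) + min(4,1) + min(8,6) + min(7,4)
= 2 + 2 + 1 + 1 + 6 + 4
= 16.

16


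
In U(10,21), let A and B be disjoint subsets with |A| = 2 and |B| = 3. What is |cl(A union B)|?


|A union B| = 2 + 3 = 5 (disjoint).
In U(10,21), cl(S) = S if |S| < 10, else cl(S) = E.
Since 5 < 10, cl(A union B) = A union B.
|cl(A union B)| = 5.

5


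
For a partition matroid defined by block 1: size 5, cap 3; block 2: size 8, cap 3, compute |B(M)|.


A basis picks exactly ci elements from block i.
Number of bases = product of C(|Si|, ci).
= C(5,3) * C(8,3)
= 10 * 56
= 560.

560


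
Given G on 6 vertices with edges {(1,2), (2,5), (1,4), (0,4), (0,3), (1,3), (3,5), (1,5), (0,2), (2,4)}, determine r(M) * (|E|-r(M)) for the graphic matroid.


r(M) = |V| - c = 6 - 1 = 5.
nullity = |E| - r(M) = 10 - 5 = 5.
Product = 5 * 5 = 25.

25


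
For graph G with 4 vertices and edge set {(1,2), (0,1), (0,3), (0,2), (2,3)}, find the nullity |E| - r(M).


Cycle rank (nullity) = |E| - r(M) = |E| - (|V| - c).
|E| = 5, |V| = 4, c = 1.
Nullity = 5 - (4 - 1) = 5 - 3 = 2.

2


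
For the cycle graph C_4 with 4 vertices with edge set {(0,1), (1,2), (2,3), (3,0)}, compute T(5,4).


T(C_4; x,y) = x + x^2 + ... + x^(3) + y.
T(5,4) = 5^1 + 5^2 + 5^3 + 4
= 5 + 25 + 125 + 4
= 159.

159


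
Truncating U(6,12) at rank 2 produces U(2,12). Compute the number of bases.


Truncating U(6,12) to rank 2 gives U(2,12).
Bases of U(2,12) are all 2-element subsets of 12 elements.
Number of bases = C(12,2) = 12! / (2! * 10!) = 66.

66


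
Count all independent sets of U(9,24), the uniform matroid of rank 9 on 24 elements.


Independent sets of U(9,24) are all subsets of size <= 9.
Count = C(24,0) + C(24,1) + C(24,2) + C(24,3) + C(24,4) + C(24,5) + C(24,6) + C(24,7) + C(24,8) + C(24,9)
     = 1 + 24 + 276 + 2024 + 10626 + 42504 + 134596 + 346104 + 735471 + 1307504
     = 2579130.

2579130


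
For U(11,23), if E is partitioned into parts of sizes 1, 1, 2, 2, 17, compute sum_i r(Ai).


r(Ai) = min(|Ai|, 11) for each part.
Sum = min(1,11) + min(1,11) + min(2,11) + min(2,11) + min(17,11)
    = 1 + 1 + 2 + 2 + 11
    = 17.

17


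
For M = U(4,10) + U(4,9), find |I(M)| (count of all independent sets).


For a direct sum, |I(M1+M2)| = |I(M1)| * |I(M2)|.
|I(U(4,10))| = sum C(10,k) for k=0..4 = 386.
|I(U(4,9))| = sum C(9,k) for k=0..4 = 256.
Total = 386 * 256 = 98816.

98816


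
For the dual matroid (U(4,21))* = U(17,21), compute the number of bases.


The dual of U(r,n) is U(n-r, n) = U(17,21).
Bases of U(17,21) are all (17)-element subsets.
|B(M*)| = C(21,17) = 5985.

5985


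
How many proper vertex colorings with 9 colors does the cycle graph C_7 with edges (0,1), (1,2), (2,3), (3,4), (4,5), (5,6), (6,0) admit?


P(C_7, k) = (k-1)^7 + (-1)^7*(k-1).
P(9) = (8)^7 - 8
= 2097152 - 8 = 2097144.

2097144


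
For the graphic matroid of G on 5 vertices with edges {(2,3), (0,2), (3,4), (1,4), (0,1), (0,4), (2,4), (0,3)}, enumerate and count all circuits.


A circuit in a graphic matroid = edge set of a simple cycle.
G has 5 vertices and 8 edges.
Enumerating all minimal edge subsets forming cycles...
Total circuits found: 12.

12


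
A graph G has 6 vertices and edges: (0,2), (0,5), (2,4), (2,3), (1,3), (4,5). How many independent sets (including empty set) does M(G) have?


An independent set in a graphic matroid is an acyclic edge subset.
G has 6 vertices and 6 edges.
Enumerate all 2^6 = 64 subsets, checking for acyclicity.
Total independent sets = 60.

60


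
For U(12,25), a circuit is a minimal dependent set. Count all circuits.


In U(12,25), circuits are the (13)-element subsets.
Any set of 13 elements is dependent, and removing any one element gives
an independent set of size 12, so it is a minimal dependent set.
Number of circuits = (25 choose 13) = 5200300.

5200300


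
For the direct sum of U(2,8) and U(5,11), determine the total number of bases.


Bases of a direct sum M1 + M2: |B| = |B(M1)| * |B(M2)|.
|B(U(2,8))| = C(8,2) = 28.
|B(U(5,11))| = C(11,5) = 462.
Total bases = 28 * 462 = 12936.

12936


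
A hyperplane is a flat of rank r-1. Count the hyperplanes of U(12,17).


Hyperplanes of U(12,17) are flats of rank 11.
In a uniform matroid, these are exactly the (11)-element subsets.
Count = C(17,11) = 12376.

12376


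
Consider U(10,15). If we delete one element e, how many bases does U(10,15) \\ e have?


Deleting e from U(10,15) gives U(10,14) since n > r.
Bases of U(10,14) = C(14,10) = 14! / (10! * 4!) = 1001.

1001


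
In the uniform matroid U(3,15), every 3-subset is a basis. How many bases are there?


Bases of U(3,15) are all 3-element subsets of the 15-element ground set.
Number of bases = C(15,3).
(15 choose 3) = 455.

455


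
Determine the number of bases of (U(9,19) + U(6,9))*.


(M1+M2)* = M1* + M2*.
M1* = U(10,19), bases: C(19,10) = 92378.
M2* = U(3,9), bases: C(9,3) = 84.
|B(M*)| = 92378 * 84 = 7759752.

7759752


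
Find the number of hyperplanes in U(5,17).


Hyperplanes of U(5,17) are flats of rank 4.
In a uniform matroid, these are exactly the (4)-element subsets.
Count = (17 choose 4) = 2380.

2380


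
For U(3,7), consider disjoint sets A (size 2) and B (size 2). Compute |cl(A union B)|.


|A union B| = 2 + 2 = 4 (disjoint).
In U(3,7), cl(S) = S if |S| < 3, else cl(S) = E.
Since 4 >= 3, cl(A union B) = E.
|cl(A union B)| = 7.

7


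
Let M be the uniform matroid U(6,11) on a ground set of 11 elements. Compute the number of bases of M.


Bases of U(6,11) are all 6-element subsets of the 11-element ground set.
Number of bases = C(11,6).
C(11,6) = 462.

462


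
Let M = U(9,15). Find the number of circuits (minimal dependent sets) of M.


In U(9,15), circuits are the (10)-element subsets.
Any set of 10 elements is dependent, and removing any one element gives
an independent set of size 9, so it is a minimal dependent set.
Number of circuits = C(15,10) = 3003.

3003


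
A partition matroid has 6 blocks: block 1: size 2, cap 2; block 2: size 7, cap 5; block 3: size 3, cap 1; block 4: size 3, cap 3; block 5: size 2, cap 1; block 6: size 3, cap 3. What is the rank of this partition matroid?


Rank of a partition matroid = sum of min(|Si|, ci) for each block.
= min(2,2) + min(7,5) + min(3,1) + min(3,3) + min(2,1) + min(3,3)
= 2 + 5 + 1 + 3 + 1 + 3
= 15.

15


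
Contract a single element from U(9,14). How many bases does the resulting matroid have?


Contracting e from U(9,14) gives U(8,13).
Bases of U(8,13) = C(13,8) = 13! / (8! * 5!) = 1287.

1287


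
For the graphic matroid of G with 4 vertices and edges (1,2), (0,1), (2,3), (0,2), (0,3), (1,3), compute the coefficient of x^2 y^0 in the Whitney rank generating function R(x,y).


R(x,y) = sum over A in 2^E of x^(r(E)-r(A)) * y^(|A|-r(A)).
G has 4 vertices, 6 edges. r(E) = 3.
Enumerate all 2^6 = 64 subsets.
Count subsets with r(E)-r(A)=2 and |A|-r(A)=0: 6.

6


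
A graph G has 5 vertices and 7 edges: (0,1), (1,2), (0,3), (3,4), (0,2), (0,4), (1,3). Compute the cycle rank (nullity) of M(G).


Cycle rank (nullity) = |E| - r(M) = |E| - (|V| - c).
|E| = 7, |V| = 5, c = 1.
Nullity = 7 - (5 - 1) = 7 - 4 = 3.

3


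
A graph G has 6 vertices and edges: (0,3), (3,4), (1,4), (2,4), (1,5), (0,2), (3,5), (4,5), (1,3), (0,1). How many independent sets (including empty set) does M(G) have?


An independent set in a graphic matroid is an acyclic edge subset.
G has 6 vertices and 10 edges.
Enumerate all 2^10 = 1024 subsets, checking for acyclicity.
Total independent sets = 454.

454
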